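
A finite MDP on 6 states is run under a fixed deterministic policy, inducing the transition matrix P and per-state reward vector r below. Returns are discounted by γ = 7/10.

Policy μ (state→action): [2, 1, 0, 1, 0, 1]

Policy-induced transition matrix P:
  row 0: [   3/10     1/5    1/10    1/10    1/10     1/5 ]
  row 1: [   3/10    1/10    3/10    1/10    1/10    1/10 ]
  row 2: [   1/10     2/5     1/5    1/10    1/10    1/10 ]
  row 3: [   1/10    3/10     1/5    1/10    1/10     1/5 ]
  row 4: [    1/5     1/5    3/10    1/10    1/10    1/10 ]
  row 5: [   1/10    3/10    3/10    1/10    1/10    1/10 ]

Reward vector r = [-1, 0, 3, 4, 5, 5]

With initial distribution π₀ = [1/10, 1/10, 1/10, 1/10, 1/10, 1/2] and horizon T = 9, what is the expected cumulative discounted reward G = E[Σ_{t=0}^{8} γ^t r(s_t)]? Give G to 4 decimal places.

t=0: π = [0.1000, 0.1000, 0.1000, 0.1000, 0.1000, 0.5000], E[r] = 3.6000, γ^t·E[r] = 3.600000, running G = 3.600000
t=1: π = [0.1500, 0.2700, 0.2600, 0.1000, 0.1000, 0.1200], E[r] = 2.1300, γ^t·E[r] = 1.491000, running G = 5.091000
t=2: π = [0.1940, 0.2470, 0.2340, 0.1000, 0.1000, 0.1250], E[r] = 2.0330, γ^t·E[r] = 0.996170, running G = 6.087170
t=3: π = [0.1982, 0.2446, 0.2278, 0.1000, 0.1000, 0.1294], E[r] = 2.0322, γ^t·E[r] = 0.697045, running G = 6.784215
t=4: π = [0.1986, 0.2440, 0.2276, 0.1000, 0.1000, 0.1298], E[r] = 2.0333, γ^t·E[r] = 0.488191, running G = 7.272405
t=5: π = [0.1985, 0.2441, 0.2275, 0.1000, 0.1000, 0.1299], E[r] = 2.0334, γ^t·E[r] = 0.341745, running G = 7.614150
t=6: π = [0.1985, 0.2441, 0.2275, 0.1000, 0.1000, 0.1299], E[r] = 2.0334, γ^t·E[r] = 0.239224, running G = 7.853374
t=7: π = [0.1985, 0.2441, 0.2275, 0.1000, 0.1000, 0.1299], E[r] = 2.0334, γ^t·E[r] = 0.167456, running G = 8.020830
t=8: π = [0.1985, 0.2441, 0.2275, 0.1000, 0.1000, 0.1299], E[r] = 2.0334, γ^t·E[r] = 0.117219, running G = 8.138049

G = 8.1380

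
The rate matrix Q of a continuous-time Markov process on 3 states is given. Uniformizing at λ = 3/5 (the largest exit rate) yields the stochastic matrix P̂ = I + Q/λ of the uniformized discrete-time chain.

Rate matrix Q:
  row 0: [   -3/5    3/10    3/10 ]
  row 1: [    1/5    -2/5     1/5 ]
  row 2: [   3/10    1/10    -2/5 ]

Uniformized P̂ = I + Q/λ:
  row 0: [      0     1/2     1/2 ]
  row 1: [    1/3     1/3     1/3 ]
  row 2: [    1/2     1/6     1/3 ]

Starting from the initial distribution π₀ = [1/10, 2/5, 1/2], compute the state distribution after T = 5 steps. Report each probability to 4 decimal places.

π = [0.3001, 0.3178, 0.3821]

t=0: π = [0.1000, 0.4000, 0.5000]
t=1: π = [0.3833, 0.2667, 0.3500]
t=2: π = [0.2639, 0.3389, 0.3972]
t=3: π = [0.3116, 0.3111, 0.3773]
t=4: π = [0.2924, 0.3224, 0.3853]
t=5: π = [0.3001, 0.3178, 0.3821]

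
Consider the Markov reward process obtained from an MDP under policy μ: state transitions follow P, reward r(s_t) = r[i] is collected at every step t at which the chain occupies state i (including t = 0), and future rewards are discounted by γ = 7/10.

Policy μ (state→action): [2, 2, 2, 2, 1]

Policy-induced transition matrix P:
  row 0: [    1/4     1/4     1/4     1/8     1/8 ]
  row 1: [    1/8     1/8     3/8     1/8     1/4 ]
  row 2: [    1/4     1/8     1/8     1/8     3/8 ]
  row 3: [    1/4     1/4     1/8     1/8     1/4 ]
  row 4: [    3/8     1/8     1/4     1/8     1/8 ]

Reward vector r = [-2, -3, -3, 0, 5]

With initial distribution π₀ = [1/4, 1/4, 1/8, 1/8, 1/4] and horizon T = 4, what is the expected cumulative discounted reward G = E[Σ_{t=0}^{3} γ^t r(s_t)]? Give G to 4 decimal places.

t=0: π = [0.2500, 0.2500, 0.1250, 0.1250, 0.2500], E[r] = -0.3750, γ^t·E[r] = -0.375000, running G = -0.375000
t=1: π = [0.2500, 0.1719, 0.2500, 0.1250, 0.2031], E[r] = -0.7500, γ^t·E[r] = -0.525000, running G = -0.900000
t=2: π = [0.2539, 0.1719, 0.2246, 0.1250, 0.2246], E[r] = -0.5742, γ^t·E[r] = -0.281367, running G = -1.181367
t=3: π = [0.2566, 0.1724, 0.2278, 0.1250, 0.2183], E[r] = -0.6223, γ^t·E[r] = -0.213454, running G = -1.394821

G = -1.3948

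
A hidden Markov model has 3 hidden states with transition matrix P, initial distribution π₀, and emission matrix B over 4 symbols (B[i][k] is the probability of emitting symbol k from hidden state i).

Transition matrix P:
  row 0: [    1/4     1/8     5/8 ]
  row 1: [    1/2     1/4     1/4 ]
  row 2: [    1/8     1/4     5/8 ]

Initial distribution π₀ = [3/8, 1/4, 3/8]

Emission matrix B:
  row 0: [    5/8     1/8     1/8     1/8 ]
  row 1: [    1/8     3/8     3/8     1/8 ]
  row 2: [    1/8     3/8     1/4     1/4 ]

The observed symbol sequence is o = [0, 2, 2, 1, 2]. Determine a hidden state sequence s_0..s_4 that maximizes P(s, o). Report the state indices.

t=0: δ = [2.344e-01, 3.125e-02, 4.688e-02]  (obs o_0=0)
t=1: δ = [7.324e-03, 1.099e-02, 3.662e-02]  ψ = [0, 0, 0]  (obs o_1=2)
t=2: δ = [6.866e-04, 3.433e-03, 5.722e-03]  ψ = [1, 2, 2]  (obs o_2=2)
t=3: δ = [2.146e-04, 5.364e-04, 1.341e-03]  ψ = [1, 2, 2]  (obs o_3=1)
t=4: δ = [3.353e-05, 1.257e-04, 2.095e-04]  ψ = [1, 2, 2]  (obs o_4=2)
backtrack: best end state = 2; path = [0, 2, 2, 2, 2]

path = [0, 2, 2, 2, 2]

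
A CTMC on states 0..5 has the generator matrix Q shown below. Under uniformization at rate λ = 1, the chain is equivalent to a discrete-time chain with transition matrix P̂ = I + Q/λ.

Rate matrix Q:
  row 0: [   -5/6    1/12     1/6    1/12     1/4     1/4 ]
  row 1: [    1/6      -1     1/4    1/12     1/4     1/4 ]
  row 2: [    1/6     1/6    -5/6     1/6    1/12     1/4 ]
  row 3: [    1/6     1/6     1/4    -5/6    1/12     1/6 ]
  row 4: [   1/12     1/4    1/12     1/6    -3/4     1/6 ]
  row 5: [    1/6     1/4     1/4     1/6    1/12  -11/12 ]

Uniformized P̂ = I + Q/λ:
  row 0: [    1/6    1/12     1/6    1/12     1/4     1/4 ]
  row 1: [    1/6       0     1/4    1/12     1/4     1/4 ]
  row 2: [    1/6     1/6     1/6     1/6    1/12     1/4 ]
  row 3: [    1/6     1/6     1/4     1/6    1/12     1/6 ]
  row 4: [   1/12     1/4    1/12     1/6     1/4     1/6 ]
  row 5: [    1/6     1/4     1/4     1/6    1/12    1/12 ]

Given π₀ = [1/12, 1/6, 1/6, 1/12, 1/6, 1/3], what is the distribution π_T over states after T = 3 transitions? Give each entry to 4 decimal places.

t=0: π = [0.0833, 0.1667, 0.1667, 0.0833, 0.1667, 0.3333]
t=1: π = [0.1528, 0.1736, 0.2014, 0.1458, 0.1528, 0.1736]
t=2: π = [0.1539, 0.1522, 0.1950, 0.1395, 0.1632, 0.1962]
t=3: π = [0.1531, 0.1584, 0.1937, 0.1412, 0.1616, 0.1921]

π = [0.1531, 0.1584, 0.1937, 0.1412, 0.1616, 0.1921]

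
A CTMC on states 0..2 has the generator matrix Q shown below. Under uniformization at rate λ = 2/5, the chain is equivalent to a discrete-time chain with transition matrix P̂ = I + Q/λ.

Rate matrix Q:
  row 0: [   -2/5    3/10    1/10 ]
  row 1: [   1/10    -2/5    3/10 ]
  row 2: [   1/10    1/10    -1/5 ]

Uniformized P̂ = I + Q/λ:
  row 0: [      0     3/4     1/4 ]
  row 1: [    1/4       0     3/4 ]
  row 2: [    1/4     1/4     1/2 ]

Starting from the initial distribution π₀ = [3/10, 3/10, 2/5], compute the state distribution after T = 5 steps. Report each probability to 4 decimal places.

t=0: π = [0.3000, 0.3000, 0.4000]
t=1: π = [0.1750, 0.3250, 0.5000]
t=2: π = [0.2063, 0.2563, 0.5375]
t=3: π = [0.1984, 0.2891, 0.5125]
t=4: π = [0.2004, 0.2770, 0.5227]
t=5: π = [0.1999, 0.2810, 0.5191]

π = [0.1999, 0.2810, 0.5191]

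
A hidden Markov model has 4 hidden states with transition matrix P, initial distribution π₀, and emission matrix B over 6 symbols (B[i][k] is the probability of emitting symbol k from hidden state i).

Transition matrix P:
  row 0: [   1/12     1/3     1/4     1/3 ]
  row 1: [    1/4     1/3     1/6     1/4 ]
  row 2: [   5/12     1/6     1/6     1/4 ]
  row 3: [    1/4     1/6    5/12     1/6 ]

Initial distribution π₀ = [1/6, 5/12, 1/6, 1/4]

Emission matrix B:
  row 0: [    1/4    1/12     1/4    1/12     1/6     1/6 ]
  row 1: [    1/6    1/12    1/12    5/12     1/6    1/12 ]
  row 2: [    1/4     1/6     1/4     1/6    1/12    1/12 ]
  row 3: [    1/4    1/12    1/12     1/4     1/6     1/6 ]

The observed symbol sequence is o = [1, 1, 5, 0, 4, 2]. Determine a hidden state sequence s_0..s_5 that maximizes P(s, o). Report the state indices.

t=0: δ = [1.389e-02, 3.472e-02, 2.778e-02, 2.083e-02]  (obs o_0=1)
t=1: δ = [9.645e-04, 9.645e-04, 1.447e-03, 7.234e-04]  ψ = [2, 1, 3, 1]  (obs o_1=1)
t=2: δ = [1.005e-04, 2.679e-05, 2.512e-05, 6.028e-05]  ψ = [2, 0, 3, 2]  (obs o_2=5)
t=3: δ = [3.768e-06, 5.582e-06, 6.279e-06, 8.372e-06]  ψ = [3, 0, 0, 0]  (obs o_3=0)
t=4: δ = [4.361e-07, 3.101e-07, 2.907e-07, 2.616e-07]  ψ = [2, 1, 3, 2]  (obs o_4=4)
t=5: δ = [3.028e-08, 1.211e-08, 2.725e-08, 1.211e-08]  ψ = [2, 0, 0, 0]  (obs o_5=2)
backtrack: best end state = 0; path = [3, 2, 0, 3, 2, 0]

path = [3, 2, 0, 3, 2, 0]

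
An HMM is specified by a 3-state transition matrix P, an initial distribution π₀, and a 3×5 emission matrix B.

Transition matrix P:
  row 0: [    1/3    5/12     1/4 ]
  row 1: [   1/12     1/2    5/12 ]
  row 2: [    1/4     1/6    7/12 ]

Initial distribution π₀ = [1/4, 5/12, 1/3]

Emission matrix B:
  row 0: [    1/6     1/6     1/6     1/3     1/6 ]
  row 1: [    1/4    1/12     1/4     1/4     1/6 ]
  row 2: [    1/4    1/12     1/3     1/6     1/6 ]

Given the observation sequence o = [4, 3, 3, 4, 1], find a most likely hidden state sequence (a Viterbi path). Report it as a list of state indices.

t=0: δ = [4.167e-02, 6.944e-02, 5.556e-02]  (obs o_0=4)
t=1: δ = [4.630e-03, 8.681e-03, 5.401e-03]  ψ = [0, 1, 2]  (obs o_1=3)
t=2: δ = [5.144e-04, 1.085e-03, 6.028e-04]  ψ = [0, 1, 1]  (obs o_2=3)
t=3: δ = [2.858e-05, 9.042e-05, 7.535e-05]  ψ = [0, 1, 1]  (obs o_3=4)
t=4: δ = [3.140e-06, 3.768e-06, 3.663e-06]  ψ = [2, 1, 2]  (obs o_4=1)
backtrack: best end state = 1; path = [1, 1, 1, 1, 1]

path = [1, 1, 1, 1, 1]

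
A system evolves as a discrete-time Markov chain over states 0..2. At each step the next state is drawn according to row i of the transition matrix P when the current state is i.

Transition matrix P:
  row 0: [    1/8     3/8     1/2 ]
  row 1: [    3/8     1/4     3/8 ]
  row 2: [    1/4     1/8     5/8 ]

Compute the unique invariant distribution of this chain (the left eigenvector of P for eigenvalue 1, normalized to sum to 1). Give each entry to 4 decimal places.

π = [0.2459, 0.2131, 0.5410]

Balance equations π_j = Σ_i π_i·P[i][j]:
  π_0 = 1/8·π_0 + 3/8·π_1 + 1/4·π_2
  π_1 = 3/8·π_0 + 1/4·π_1 + 1/8·π_2
  normalize: π_0 + π_1 + π_2 = 1
Solving the linear system gives exactly π = [15/61, 13/61, 33/61].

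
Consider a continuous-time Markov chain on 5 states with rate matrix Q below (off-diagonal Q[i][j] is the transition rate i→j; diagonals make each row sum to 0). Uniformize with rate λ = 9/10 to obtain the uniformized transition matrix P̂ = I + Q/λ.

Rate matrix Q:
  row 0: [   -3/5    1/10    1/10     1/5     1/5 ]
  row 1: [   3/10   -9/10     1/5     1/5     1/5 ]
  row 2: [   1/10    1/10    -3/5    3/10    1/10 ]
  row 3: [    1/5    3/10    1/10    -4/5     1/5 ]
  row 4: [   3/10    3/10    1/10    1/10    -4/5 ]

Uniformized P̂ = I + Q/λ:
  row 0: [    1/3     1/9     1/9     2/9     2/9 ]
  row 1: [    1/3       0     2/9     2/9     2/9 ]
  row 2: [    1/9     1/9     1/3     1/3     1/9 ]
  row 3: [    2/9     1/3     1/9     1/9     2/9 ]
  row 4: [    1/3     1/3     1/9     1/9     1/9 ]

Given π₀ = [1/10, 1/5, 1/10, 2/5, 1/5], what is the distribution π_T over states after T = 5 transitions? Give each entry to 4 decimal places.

t=0: π = [0.1000, 0.2000, 0.1000, 0.4000, 0.2000]
t=1: π = [0.2667, 0.2222, 0.1556, 0.1667, 0.1889]
t=2: π = [0.2802, 0.1654, 0.1704, 0.2000, 0.1840]
t=3: π = [0.2733, 0.1781, 0.1674, 0.1985, 0.1829]
t=4: π = [0.2741, 0.1761, 0.1681, 0.1984, 0.1833]
t=5: π = [0.2739, 0.1764, 0.1680, 0.1985, 0.1832]

π = [0.2739, 0.1764, 0.1680, 0.1985, 0.1832]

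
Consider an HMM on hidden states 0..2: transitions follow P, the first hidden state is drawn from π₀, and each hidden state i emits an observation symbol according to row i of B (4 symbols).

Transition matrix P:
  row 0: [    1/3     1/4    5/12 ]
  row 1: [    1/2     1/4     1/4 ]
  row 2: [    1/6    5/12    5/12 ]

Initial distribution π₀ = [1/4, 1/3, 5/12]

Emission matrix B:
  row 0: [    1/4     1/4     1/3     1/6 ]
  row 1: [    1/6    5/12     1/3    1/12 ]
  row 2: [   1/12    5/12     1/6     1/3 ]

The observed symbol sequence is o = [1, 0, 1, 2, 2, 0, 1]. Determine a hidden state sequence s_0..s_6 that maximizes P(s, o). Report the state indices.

t=0: δ = [6.250e-02, 1.389e-01, 1.736e-01]  (obs o_0=1)
t=1: δ = [1.736e-02, 1.206e-02, 6.028e-03]  ψ = [1, 2, 2]  (obs o_1=0)
t=2: δ = [1.507e-03, 1.808e-03, 3.014e-03]  ψ = [1, 0, 0]  (obs o_2=1)
t=3: δ = [3.014e-04, 4.186e-04, 2.093e-04]  ψ = [1, 2, 2]  (obs o_3=2)
t=4: δ = [6.977e-05, 3.489e-05, 2.093e-05]  ψ = [1, 1, 0]  (obs o_4=2)
t=5: δ = [5.814e-06, 2.907e-06, 2.423e-06]  ψ = [0, 0, 0]  (obs o_5=0)
t=6: δ = [4.845e-07, 6.056e-07, 1.009e-06]  ψ = [0, 0, 0]  (obs o_6=1)
backtrack: best end state = 2; path = [1, 0, 2, 1, 0, 0, 2]

path = [1, 0, 2, 1, 0, 0, 2]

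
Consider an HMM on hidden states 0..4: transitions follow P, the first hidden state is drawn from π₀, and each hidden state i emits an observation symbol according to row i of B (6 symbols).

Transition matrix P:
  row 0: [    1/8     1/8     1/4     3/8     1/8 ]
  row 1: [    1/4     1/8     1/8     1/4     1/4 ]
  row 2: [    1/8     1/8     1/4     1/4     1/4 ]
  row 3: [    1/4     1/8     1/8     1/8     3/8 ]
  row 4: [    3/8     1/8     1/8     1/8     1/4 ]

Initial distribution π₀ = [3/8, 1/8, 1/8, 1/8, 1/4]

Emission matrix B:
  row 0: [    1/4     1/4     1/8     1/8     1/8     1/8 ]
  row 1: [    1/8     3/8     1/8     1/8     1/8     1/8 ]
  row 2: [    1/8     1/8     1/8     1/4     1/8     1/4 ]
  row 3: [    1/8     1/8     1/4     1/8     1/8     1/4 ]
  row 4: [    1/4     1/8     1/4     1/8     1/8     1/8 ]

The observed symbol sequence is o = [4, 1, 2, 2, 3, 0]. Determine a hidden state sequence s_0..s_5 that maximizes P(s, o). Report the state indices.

path = [4, 0, 3, 4, 4, 0]

t=0: δ = [4.688e-02, 1.562e-02, 1.562e-02, 1.562e-02, 3.125e-02]  (obs o_0=4)
t=1: δ = [2.930e-03, 2.197e-03, 1.465e-03, 2.197e-03, 9.766e-04]  ψ = [4, 0, 0, 0, 4]  (obs o_1=1)
t=2: δ = [6.866e-05, 4.578e-05, 9.155e-05, 2.747e-04, 2.060e-04]  ψ = [1, 0, 0, 0, 3]  (obs o_2=2)
t=3: δ = [9.656e-06, 4.292e-06, 4.292e-06, 8.583e-06, 2.575e-05]  ψ = [4, 3, 3, 3, 3]  (obs o_3=2)
t=4: δ = [1.207e-06, 4.023e-07, 8.047e-07, 4.526e-07, 8.047e-07]  ψ = [4, 4, 4, 0, 4]  (obs o_4=3)
t=5: δ = [7.544e-08, 1.886e-08, 3.772e-08, 5.658e-08, 5.029e-08]  ψ = [4, 0, 0, 0, 2]  (obs o_5=0)
backtrack: best end state = 0; path = [4, 0, 3, 4, 4, 0]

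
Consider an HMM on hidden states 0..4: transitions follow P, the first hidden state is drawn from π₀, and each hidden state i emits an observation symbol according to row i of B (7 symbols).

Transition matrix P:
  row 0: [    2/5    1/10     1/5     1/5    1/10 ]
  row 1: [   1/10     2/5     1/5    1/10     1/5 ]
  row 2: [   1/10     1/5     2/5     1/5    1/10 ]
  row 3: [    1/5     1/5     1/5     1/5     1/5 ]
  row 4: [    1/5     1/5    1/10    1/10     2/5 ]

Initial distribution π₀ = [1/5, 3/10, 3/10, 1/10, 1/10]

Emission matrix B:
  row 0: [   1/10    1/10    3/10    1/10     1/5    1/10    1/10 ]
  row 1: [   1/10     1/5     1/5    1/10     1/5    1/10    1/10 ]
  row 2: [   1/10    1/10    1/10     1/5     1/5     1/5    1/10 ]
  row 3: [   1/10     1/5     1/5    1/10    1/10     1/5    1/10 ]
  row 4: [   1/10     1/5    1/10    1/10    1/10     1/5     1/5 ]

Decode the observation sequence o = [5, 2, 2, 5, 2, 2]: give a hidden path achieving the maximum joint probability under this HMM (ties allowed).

path = [0, 0, 0, 0, 0, 0]

t=0: δ = [2.000e-02, 3.000e-02, 6.000e-02, 2.000e-02, 2.000e-02]  (obs o_0=5)
t=1: δ = [2.400e-03, 2.400e-03, 2.400e-03, 2.400e-03, 8.000e-04]  ψ = [0, 1, 2, 2, 4]  (obs o_1=2)
t=2: δ = [2.880e-04, 1.920e-04, 9.600e-05, 9.600e-05, 4.800e-05]  ψ = [0, 1, 2, 0, 1]  (obs o_2=2)
t=3: δ = [1.152e-05, 7.680e-06, 1.152e-05, 1.152e-05, 7.680e-06]  ψ = [0, 1, 0, 0, 1]  (obs o_3=5)
t=4: δ = [1.382e-06, 6.144e-07, 4.608e-07, 4.608e-07, 3.072e-07]  ψ = [0, 1, 2, 0, 4]  (obs o_4=2)
t=5: δ = [1.659e-07, 4.915e-08, 2.765e-08, 5.530e-08, 1.382e-08]  ψ = [0, 1, 0, 0, 0]  (obs o_5=2)
backtrack: best end state = 0; path = [0, 0, 0, 0, 0, 0]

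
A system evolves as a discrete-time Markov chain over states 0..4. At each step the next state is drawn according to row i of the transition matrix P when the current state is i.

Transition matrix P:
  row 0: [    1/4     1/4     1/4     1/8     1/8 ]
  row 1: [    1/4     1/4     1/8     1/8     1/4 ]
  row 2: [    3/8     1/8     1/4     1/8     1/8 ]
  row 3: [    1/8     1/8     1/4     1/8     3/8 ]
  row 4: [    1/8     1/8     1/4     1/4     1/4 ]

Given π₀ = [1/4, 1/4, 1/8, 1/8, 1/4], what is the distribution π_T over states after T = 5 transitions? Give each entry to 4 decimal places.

π = [0.2331, 0.1761, 0.2280, 0.1514, 0.2113]

t=0: π = [0.2500, 0.2500, 0.1250, 0.1250, 0.2500]
t=1: π = [0.2188, 0.1875, 0.2188, 0.1563, 0.2188]
t=2: π = [0.2305, 0.1758, 0.2266, 0.1523, 0.2148]
t=3: π = [0.2324, 0.1758, 0.2280, 0.1519, 0.2119]
t=4: π = [0.2330, 0.1760, 0.2280, 0.1515, 0.2114]
t=5: π = [0.2331, 0.1761, 0.2280, 0.1514, 0.2113]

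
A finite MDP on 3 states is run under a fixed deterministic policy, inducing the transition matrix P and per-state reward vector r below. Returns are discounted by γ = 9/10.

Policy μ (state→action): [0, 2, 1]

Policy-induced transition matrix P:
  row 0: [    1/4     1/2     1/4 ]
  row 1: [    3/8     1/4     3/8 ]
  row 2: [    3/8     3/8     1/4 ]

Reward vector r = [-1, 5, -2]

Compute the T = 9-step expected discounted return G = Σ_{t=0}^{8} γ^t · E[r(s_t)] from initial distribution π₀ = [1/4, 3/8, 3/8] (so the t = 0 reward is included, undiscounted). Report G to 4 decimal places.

t=0: π = [0.2500, 0.3750, 0.3750], E[r] = 0.8750, γ^t·E[r] = 0.875000, running G = 0.875000
t=1: π = [0.3438, 0.3594, 0.2969], E[r] = 0.8594, γ^t·E[r] = 0.773438, running G = 1.648438
t=2: π = [0.3320, 0.3730, 0.2949], E[r] = 0.9434, γ^t·E[r] = 0.764121, running G = 2.412559
t=3: π = [0.3335, 0.3699, 0.2966], E[r] = 0.9226, γ^t·E[r] = 0.672581, running G = 3.085139
t=4: π = [0.3333, 0.3705, 0.2962], E[r] = 0.9265, γ^t·E[r] = 0.607866, running G = 3.693005
t=5: π = [0.3333, 0.3704, 0.2963], E[r] = 0.9258, γ^t·E[r] = 0.546698, running G = 4.239703
t=6: π = [0.3333, 0.3704, 0.2963], E[r] = 0.9259, γ^t·E[r] = 0.492082, running G = 4.731785
t=7: π = [0.3333, 0.3704, 0.2963], E[r] = 0.9259, γ^t·E[r] = 0.442867, running G = 5.174652
t=8: π = [0.3333, 0.3704, 0.2963], E[r] = 0.9259, γ^t·E[r] = 0.398581, running G = 5.573233

G = 5.5732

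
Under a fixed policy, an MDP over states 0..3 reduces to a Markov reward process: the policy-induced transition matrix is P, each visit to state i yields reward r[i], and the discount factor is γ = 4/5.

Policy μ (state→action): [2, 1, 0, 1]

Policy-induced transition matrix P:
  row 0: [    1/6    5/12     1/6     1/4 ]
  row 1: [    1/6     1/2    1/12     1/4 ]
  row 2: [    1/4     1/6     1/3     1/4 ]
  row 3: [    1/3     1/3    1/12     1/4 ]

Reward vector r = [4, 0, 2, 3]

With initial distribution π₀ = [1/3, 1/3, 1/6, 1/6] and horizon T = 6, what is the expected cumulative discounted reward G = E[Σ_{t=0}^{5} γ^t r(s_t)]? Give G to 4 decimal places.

G = 7.2765

t=0: π = [0.3333, 0.3333, 0.1667, 0.1667], E[r] = 2.1667, γ^t·E[r] = 2.166667, running G = 2.166667
t=1: π = [0.2083, 0.3889, 0.1528, 0.2500], E[r] = 1.8889, γ^t·E[r] = 1.511111, running G = 3.677778
t=2: π = [0.2211, 0.3900, 0.1389, 0.2500], E[r] = 1.9120, γ^t·E[r] = 1.223704, running G = 4.901481
t=3: π = [0.2199, 0.3936, 0.1365, 0.2500], E[r] = 1.9026, γ^t·E[r] = 0.974123, running G = 5.875605
t=4: π = [0.2197, 0.3945, 0.1358, 0.2500], E[r] = 1.9004, γ^t·E[r] = 0.778397, running G = 6.654002
t=5: π = [0.2196, 0.3948, 0.1356, 0.2500], E[r] = 1.8998, γ^t·E[r] = 0.622515, running G = 7.276517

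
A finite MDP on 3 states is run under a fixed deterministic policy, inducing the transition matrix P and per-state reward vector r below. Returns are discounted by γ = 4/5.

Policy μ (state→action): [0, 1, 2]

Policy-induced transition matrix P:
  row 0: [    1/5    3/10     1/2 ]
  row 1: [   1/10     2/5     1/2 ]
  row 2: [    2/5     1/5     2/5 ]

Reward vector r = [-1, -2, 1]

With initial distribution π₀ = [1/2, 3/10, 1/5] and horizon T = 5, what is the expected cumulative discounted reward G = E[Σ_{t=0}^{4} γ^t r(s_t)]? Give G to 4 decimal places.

G = -1.7669

t=0: π = [0.5000, 0.3000, 0.2000], E[r] = -0.9000, γ^t·E[r] = -0.900000, running G = -0.900000
t=1: π = [0.2100, 0.3100, 0.4800], E[r] = -0.3500, γ^t·E[r] = -0.280000, running G = -1.180000
t=2: π = [0.2650, 0.2830, 0.4520], E[r] = -0.3790, γ^t·E[r] = -0.242560, running G = -1.422560
t=3: π = [0.2621, 0.2831, 0.4548], E[r] = -0.3735, γ^t·E[r] = -0.191232, running G = -1.613792
t=4: π = [0.2627, 0.2828, 0.4545], E[r] = -0.3738, γ^t·E[r] = -0.153104, running G = -1.766896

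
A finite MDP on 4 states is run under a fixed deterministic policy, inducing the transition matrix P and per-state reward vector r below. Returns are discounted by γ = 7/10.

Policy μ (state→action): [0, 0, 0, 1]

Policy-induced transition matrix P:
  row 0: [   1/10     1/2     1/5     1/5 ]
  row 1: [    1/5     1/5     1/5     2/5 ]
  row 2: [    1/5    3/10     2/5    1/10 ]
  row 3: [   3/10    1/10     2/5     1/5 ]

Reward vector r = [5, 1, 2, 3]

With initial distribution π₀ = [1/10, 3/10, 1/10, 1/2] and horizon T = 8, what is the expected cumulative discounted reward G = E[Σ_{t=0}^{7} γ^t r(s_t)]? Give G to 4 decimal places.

t=0: π = [0.1000, 0.3000, 0.1000, 0.5000], E[r] = 2.5000, γ^t·E[r] = 2.500000, running G = 2.500000
t=1: π = [0.2400, 0.1900, 0.3200, 0.2500], E[r] = 2.7800, γ^t·E[r] = 1.946000, running G = 4.446000
t=2: π = [0.2010, 0.2790, 0.3140, 0.2060], E[r] = 2.5300, γ^t·E[r] = 1.239700, running G = 5.685700
t=3: π = [0.2005, 0.2711, 0.3040, 0.2244], E[r] = 2.5548, γ^t·E[r] = 0.876296, running G = 6.561996
t=4: π = [0.2024, 0.2681, 0.3057, 0.2238], E[r] = 2.5629, γ^t·E[r] = 0.615347, running G = 7.177344
t=5: π = [0.2021, 0.2689, 0.3059, 0.2231], E[r] = 2.5606, γ^t·E[r] = 0.430357, running G = 7.607701
t=6: π = [0.2021, 0.2689, 0.3058, 0.2232], E[r] = 2.5605, γ^t·E[r] = 0.301245, running G = 7.908945
t=7: π = [0.2021, 0.2689, 0.3058, 0.2232], E[r] = 2.5606, γ^t·E[r] = 0.210880, running G = 8.119826

G = 8.1198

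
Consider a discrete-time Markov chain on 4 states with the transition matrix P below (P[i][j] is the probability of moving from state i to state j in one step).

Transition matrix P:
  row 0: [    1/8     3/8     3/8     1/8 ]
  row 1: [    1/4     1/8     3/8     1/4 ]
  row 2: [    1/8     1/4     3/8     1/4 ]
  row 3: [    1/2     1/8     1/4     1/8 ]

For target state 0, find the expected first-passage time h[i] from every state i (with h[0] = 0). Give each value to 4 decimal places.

First-step conditioning: h[0] = 0; for i ≠ 0, h[i] = 1 + Σ_k P[i][k]·h[k].
  h[1] = 1 + 1/8·h[1] + 3/8·h[2] + 1/4·h[3]
  h[2] = 1 + 1/4·h[1] + 3/8·h[2] + 1/4·h[3]
  h[3] = 1 + 1/8·h[1] + 1/4·h[2] + 1/8·h[3]
Solving the 3×3 linear system over states ≠ 0 gives exactly h = [0, 576/151, 648/151, 440/151] (h[0] = 0 is the target).

h = [0.0000, 3.8146, 4.2914, 2.9139]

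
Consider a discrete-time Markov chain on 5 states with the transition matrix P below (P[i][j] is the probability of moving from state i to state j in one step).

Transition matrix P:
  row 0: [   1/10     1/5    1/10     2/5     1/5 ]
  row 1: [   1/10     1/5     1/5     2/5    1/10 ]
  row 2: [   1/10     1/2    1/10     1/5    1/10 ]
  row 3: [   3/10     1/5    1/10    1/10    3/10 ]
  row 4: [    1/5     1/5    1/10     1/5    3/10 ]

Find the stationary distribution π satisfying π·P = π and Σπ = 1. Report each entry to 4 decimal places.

Balance equations π_j = Σ_i π_i·P[i][j]:
  π_0 = 1/10·π_0 + 1/10·π_1 + 1/10·π_2 + 3/10·π_3 + 1/5·π_4
  π_1 = 1/5·π_0 + 1/5·π_1 + 1/2·π_2 + 1/5·π_3 + 1/5·π_4
  π_2 = 1/10·π_0 + 1/5·π_1 + 1/10·π_2 + 1/10·π_3 + 1/10·π_4
  π_3 = 2/5·π_0 + 2/5·π_1 + 1/5·π_2 + 1/10·π_3 + 1/5·π_4
  normalize: π_0 + π_1 + π_2 + π_3 + π_4 = 1
Solving the linear system gives exactly π = [117/679, 23/97, 12/97, 174/679, 143/679].

π = [0.1723, 0.2371, 0.1237, 0.2563, 0.2106]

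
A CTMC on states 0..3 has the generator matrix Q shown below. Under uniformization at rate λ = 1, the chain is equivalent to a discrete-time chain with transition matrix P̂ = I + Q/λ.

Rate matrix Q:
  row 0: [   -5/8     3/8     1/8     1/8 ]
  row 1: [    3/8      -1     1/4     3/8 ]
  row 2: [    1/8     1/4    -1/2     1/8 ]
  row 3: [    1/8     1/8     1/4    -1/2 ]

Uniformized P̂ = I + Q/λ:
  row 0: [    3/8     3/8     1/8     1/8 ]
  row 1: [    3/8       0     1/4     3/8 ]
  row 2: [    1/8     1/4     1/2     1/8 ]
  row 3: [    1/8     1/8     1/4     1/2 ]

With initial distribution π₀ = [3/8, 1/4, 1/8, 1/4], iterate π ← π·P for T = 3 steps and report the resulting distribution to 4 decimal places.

π = [0.2363, 0.1958, 0.2876, 0.2803]

t=0: π = [0.3750, 0.2500, 0.1250, 0.2500]
t=1: π = [0.2813, 0.2031, 0.2344, 0.2813]
t=2: π = [0.2461, 0.1992, 0.2734, 0.2813]
t=3: π = [0.2363, 0.1958, 0.2876, 0.2803]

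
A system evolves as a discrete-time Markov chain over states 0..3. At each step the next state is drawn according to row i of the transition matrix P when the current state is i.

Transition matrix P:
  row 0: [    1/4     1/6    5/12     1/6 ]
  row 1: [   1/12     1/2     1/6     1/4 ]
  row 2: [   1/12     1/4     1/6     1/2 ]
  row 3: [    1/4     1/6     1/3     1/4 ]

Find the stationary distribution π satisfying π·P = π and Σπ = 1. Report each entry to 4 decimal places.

Balance equations π_j = Σ_i π_i·P[i][j]:
  π_0 = 1/4·π_0 + 1/12·π_1 + 1/12·π_2 + 1/4·π_3
  π_1 = 1/6·π_0 + 1/2·π_1 + 1/4·π_2 + 1/6·π_3
  π_2 = 5/12·π_0 + 1/6·π_1 + 1/6·π_2 + 1/3·π_3
  normalize: π_0 + π_1 + π_2 + π_3 = 1
Solving the linear system gives exactly π = [37/231, 391/1386, 178/693, 139/462].

π = [0.1602, 0.2821, 0.2569, 0.3009]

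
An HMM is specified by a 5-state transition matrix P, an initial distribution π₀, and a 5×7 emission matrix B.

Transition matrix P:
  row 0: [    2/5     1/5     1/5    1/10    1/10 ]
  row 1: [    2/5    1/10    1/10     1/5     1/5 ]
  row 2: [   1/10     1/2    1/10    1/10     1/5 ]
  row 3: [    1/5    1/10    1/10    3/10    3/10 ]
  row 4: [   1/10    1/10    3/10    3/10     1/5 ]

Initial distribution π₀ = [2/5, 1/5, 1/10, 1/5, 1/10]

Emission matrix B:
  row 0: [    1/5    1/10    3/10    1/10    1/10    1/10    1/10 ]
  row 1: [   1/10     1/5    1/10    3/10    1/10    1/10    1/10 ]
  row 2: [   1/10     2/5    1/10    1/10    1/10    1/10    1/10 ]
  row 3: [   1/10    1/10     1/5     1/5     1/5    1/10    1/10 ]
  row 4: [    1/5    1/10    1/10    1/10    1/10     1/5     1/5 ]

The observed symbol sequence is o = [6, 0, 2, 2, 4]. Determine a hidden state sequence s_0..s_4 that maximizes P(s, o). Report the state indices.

path = [0, 0, 0, 0, 0]

t=0: δ = [4.000e-02, 2.000e-02, 1.000e-02, 2.000e-02, 2.000e-02]  (obs o_0=6)
t=1: δ = [3.200e-03, 8.000e-04, 8.000e-04, 6.000e-04, 1.200e-03]  ψ = [0, 0, 0, 3, 3]  (obs o_1=0)
t=2: δ = [3.840e-04, 6.400e-05, 6.400e-05, 7.200e-05, 3.200e-05]  ψ = [0, 0, 0, 4, 0]  (obs o_2=2)
t=3: δ = [4.608e-05, 7.680e-06, 7.680e-06, 7.680e-06, 3.840e-06]  ψ = [0, 0, 0, 0, 0]  (obs o_3=2)
t=4: δ = [1.843e-06, 9.216e-07, 9.216e-07, 9.216e-07, 4.608e-07]  ψ = [0, 0, 0, 0, 0]  (obs o_4=4)
backtrack: best end state = 0; path = [0, 0, 0, 0, 0]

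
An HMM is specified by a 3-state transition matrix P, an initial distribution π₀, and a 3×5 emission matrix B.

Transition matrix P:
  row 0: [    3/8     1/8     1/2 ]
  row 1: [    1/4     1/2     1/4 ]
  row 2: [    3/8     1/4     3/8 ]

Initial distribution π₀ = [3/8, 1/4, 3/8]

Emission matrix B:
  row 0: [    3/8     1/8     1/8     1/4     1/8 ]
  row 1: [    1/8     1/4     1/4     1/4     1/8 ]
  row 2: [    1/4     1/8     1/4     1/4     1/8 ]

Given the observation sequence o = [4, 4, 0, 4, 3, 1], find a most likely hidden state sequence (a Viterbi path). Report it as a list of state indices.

path = [0, 2, 0, 2, 1, 1]

t=0: δ = [4.688e-02, 3.125e-02, 4.688e-02]  (obs o_0=4)
t=1: δ = [2.197e-03, 1.953e-03, 2.930e-03]  ψ = [0, 1, 0]  (obs o_1=4)
t=2: δ = [4.120e-04, 1.221e-04, 2.747e-04]  ψ = [2, 1, 0]  (obs o_2=0)
t=3: δ = [1.931e-05, 8.583e-06, 2.575e-05]  ψ = [0, 2, 0]  (obs o_3=4)
t=4: δ = [2.414e-06, 1.609e-06, 2.414e-06]  ψ = [2, 2, 0]  (obs o_4=3)
t=5: δ = [1.132e-07, 2.012e-07, 1.509e-07]  ψ = [0, 1, 0]  (obs o_5=1)
backtrack: best end state = 1; path = [0, 2, 0, 2, 1, 1]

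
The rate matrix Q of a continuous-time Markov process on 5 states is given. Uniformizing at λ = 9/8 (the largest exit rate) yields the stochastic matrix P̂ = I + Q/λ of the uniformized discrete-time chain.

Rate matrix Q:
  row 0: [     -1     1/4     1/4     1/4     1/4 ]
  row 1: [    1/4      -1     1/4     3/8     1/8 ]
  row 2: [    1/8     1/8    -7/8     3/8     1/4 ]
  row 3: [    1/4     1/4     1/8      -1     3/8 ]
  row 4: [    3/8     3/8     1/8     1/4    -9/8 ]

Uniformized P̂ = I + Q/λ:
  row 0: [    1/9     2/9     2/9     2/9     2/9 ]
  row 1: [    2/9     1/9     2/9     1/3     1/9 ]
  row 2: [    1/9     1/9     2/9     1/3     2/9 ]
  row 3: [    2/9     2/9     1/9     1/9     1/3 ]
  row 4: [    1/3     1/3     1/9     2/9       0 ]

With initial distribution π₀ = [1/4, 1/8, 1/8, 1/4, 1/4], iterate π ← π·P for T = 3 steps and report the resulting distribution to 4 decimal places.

t=0: π = [0.2500, 0.1250, 0.1250, 0.2500, 0.2500]
t=1: π = [0.2083, 0.2222, 0.1667, 0.2222, 0.1806]
t=2: π = [0.2006, 0.1991, 0.1775, 0.2407, 0.1821]
t=3: π = [0.2004, 0.2006, 0.1752, 0.2373, 0.1864]

π = [0.2004, 0.2006, 0.1752, 0.2373, 0.1864]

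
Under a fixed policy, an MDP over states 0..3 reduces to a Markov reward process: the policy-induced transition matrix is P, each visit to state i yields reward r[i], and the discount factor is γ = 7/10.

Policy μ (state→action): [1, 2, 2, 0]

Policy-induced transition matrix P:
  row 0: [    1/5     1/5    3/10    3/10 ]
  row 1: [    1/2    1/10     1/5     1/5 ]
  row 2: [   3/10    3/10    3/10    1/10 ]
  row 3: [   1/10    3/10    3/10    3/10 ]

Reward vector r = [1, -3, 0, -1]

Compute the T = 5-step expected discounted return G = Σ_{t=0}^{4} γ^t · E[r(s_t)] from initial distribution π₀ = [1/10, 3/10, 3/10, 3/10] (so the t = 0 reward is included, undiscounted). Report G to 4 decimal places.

G = -2.2001

t=0: π = [0.1000, 0.3000, 0.3000, 0.3000], E[r] = -1.1000, γ^t·E[r] = -1.100000, running G = -1.100000
t=1: π = [0.2900, 0.2300, 0.2700, 0.2100], E[r] = -0.6100, γ^t·E[r] = -0.427000, running G = -1.527000
t=2: π = [0.2750, 0.2250, 0.2770, 0.2230], E[r] = -0.6230, γ^t·E[r] = -0.305270, running G = -1.832270
t=3: π = [0.2729, 0.2275, 0.2775, 0.2221], E[r] = -0.6317, γ^t·E[r] = -0.216673, running G = -2.048943
t=4: π = [0.2738, 0.2272, 0.2773, 0.2218], E[r] = -0.6296, γ^t·E[r] = -0.151165, running G = -2.200108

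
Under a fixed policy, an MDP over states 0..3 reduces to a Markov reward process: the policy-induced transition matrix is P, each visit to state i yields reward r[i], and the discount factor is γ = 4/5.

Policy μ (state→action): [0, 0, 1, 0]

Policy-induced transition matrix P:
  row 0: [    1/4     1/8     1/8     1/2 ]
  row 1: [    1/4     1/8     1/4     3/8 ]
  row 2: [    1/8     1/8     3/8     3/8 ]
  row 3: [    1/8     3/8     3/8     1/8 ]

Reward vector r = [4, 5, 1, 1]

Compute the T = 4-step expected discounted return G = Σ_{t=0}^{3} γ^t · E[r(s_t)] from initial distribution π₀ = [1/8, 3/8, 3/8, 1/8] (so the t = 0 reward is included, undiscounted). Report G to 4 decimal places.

t=0: π = [0.1250, 0.3750, 0.3750, 0.1250], E[r] = 2.8750, γ^t·E[r] = 2.875000, running G = 2.875000
t=1: π = [0.1875, 0.1563, 0.2969, 0.3594], E[r] = 2.1875, γ^t·E[r] = 1.750000, running G = 4.625000
t=2: π = [0.1680, 0.2148, 0.3086, 0.3086], E[r] = 2.3633, γ^t·E[r] = 1.512500, running G = 6.137500
t=3: π = [0.1729, 0.2021, 0.3062, 0.3188], E[r] = 2.3271, γ^t·E[r] = 1.191500, running G = 7.329000

G = 7.3290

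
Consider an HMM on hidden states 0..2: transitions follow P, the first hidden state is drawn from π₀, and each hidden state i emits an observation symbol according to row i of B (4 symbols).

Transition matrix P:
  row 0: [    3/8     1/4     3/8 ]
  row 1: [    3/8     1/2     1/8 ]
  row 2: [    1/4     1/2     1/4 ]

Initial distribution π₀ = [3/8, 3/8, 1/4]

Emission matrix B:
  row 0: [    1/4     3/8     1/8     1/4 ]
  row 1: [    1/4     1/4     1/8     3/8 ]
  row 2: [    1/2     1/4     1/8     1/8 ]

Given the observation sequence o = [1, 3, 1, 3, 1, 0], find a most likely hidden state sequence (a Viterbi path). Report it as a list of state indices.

path = [1, 1, 1, 1, 0, 2]

t=0: δ = [1.406e-01, 9.375e-02, 6.250e-02]  (obs o_0=1)
t=1: δ = [1.318e-02, 1.758e-02, 6.592e-03]  ψ = [0, 1, 0]  (obs o_1=3)
t=2: δ = [2.472e-03, 2.197e-03, 1.236e-03]  ψ = [1, 1, 0]  (obs o_2=1)
t=3: δ = [2.317e-04, 4.120e-04, 1.159e-04]  ψ = [0, 1, 0]  (obs o_3=3)
t=4: δ = [5.794e-05, 5.150e-05, 2.173e-05]  ψ = [1, 1, 0]  (obs o_4=1)
t=5: δ = [5.431e-06, 6.437e-06, 1.086e-05]  ψ = [0, 1, 0]  (obs o_5=0)
backtrack: best end state = 2; path = [1, 1, 1, 1, 0, 2]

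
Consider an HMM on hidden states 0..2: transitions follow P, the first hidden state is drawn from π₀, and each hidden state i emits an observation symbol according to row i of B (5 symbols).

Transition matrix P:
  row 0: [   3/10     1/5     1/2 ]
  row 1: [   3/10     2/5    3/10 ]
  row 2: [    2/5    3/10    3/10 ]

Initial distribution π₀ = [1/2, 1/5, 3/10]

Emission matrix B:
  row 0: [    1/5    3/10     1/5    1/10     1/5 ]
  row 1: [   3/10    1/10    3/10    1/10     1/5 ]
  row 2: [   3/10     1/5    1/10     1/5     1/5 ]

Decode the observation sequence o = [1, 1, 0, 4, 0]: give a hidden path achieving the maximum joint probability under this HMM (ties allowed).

t=0: δ = [1.500e-01, 2.000e-02, 6.000e-02]  (obs o_0=1)
t=1: δ = [1.350e-02, 3.000e-03, 1.500e-02]  ψ = [0, 0, 0]  (obs o_1=1)
t=2: δ = [1.200e-03, 1.350e-03, 2.025e-03]  ψ = [2, 2, 0]  (obs o_2=0)
t=3: δ = [1.620e-04, 1.215e-04, 1.215e-04]  ψ = [2, 2, 2]  (obs o_3=4)
t=4: δ = [9.720e-06, 1.458e-05, 2.430e-05]  ψ = [0, 1, 0]  (obs o_4=0)
backtrack: best end state = 2; path = [0, 0, 2, 0, 2]

path = [0, 0, 2, 0, 2]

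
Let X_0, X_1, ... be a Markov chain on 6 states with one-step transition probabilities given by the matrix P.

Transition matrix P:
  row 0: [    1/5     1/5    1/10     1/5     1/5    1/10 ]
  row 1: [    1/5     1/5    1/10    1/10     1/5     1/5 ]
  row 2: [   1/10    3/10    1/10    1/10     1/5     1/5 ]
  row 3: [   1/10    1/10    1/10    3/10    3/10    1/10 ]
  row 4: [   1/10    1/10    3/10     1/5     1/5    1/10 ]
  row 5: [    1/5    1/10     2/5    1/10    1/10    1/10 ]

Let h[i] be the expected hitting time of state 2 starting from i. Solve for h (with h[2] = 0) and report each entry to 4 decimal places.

h = [5.6813, 5.5355, 0.0000, 5.5729, 4.5596, 4.1145]

First-step conditioning: h[2] = 0; for i ≠ 2, h[i] = 1 + Σ_k P[i][k]·h[k].
  h[0] = 1 + 1/5·h[0] + 1/5·h[1] + 1/5·h[3] + 1/5·h[4] + 1/10·h[5]
  h[1] = 1 + 1/5·h[0] + 1/5·h[1] + 1/10·h[3] + 1/5·h[4] + 1/5·h[5]
  h[3] = 1 + 1/10·h[0] + 1/10·h[1] + 3/10·h[3] + 3/10·h[4] + 1/10·h[5]
  h[4] = 1 + 1/10·h[0] + 1/10·h[1] + 1/5·h[3] + 1/5·h[4] + 1/10·h[5]
  h[5] = 1 + 1/5·h[0] + 1/10·h[1] + 1/10·h[3] + 1/10·h[4] + 1/10·h[5]
Solving the 5×5 linear system over states ≠ 2 gives exactly h = [12800/2253, 29100/5257, 0, 87890/15771, 23970/5257, 3090/751] (h[2] = 0 is the target).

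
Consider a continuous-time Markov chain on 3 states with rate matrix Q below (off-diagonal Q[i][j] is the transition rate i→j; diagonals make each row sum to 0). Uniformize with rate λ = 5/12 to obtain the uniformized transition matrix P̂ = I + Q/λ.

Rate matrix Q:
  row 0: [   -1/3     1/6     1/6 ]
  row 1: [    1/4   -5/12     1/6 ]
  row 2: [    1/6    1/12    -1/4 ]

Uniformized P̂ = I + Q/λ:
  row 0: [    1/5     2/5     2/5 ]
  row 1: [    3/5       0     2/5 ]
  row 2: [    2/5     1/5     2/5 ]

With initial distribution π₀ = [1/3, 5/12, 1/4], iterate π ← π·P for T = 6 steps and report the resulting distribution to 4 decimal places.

π = [0.3710, 0.2290, 0.4000]

t=0: π = [0.3333, 0.4167, 0.2500]
t=1: π = [0.4167, 0.1833, 0.4000]
t=2: π = [0.3533, 0.2467, 0.4000]
t=3: π = [0.3787, 0.2213, 0.4000]
t=4: π = [0.3685, 0.2315, 0.4000]
t=5: π = [0.3726, 0.2274, 0.4000]
t=6: π = [0.3710, 0.2290, 0.4000]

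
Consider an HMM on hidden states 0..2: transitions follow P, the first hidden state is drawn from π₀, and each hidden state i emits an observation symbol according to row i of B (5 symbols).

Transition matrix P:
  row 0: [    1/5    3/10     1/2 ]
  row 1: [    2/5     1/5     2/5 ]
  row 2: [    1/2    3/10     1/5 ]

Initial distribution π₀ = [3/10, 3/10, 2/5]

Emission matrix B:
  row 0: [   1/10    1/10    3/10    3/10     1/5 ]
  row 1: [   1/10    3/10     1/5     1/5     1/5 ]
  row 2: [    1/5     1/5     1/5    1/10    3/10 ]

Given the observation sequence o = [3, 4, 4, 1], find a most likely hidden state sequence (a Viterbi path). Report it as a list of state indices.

path = [0, 2, 0, 2]

t=0: δ = [9.000e-02, 6.000e-02, 4.000e-02]  (obs o_0=3)
t=1: δ = [4.800e-03, 5.400e-03, 1.350e-02]  ψ = [1, 0, 0]  (obs o_1=4)
t=2: δ = [1.350e-03, 8.100e-04, 8.100e-04]  ψ = [2, 2, 2]  (obs o_2=4)
t=3: δ = [4.050e-05, 1.215e-04, 1.350e-04]  ψ = [2, 0, 0]  (obs o_3=1)
backtrack: best end state = 2; path = [0, 2, 0, 2]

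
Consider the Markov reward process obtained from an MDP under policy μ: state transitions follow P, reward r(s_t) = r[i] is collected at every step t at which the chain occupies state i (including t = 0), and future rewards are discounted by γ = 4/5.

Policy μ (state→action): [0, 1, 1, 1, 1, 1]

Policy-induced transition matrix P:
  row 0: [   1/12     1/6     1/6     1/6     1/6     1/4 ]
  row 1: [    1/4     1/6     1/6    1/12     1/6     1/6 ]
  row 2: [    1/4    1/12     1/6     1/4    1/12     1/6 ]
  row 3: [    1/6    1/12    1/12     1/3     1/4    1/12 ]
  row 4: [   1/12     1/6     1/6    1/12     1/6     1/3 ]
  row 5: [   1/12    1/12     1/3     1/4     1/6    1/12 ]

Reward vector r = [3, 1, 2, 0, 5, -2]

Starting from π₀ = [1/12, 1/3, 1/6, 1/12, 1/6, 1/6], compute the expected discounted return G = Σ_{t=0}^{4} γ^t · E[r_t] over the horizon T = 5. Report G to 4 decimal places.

t=0: π = [0.0833, 0.3333, 0.1667, 0.0833, 0.1667, 0.1667], E[r] = 1.4167, γ^t·E[r] = 1.416667, running G = 1.416667
t=1: π = [0.1736, 0.1319, 0.1875, 0.1667, 0.1597, 0.1806], E[r] = 1.4653, γ^t·E[r] = 1.172222, running G = 2.588889
t=2: π = [0.1505, 0.1221, 0.1829, 0.2008, 0.1649, 0.1788], E[r] = 1.4063, γ^t·E[r] = 0.900000, running G = 3.488889
t=3: π = [0.1509, 0.1198, 0.1797, 0.2064, 0.1682, 0.1751], E[r] = 1.4226, γ^t·E[r] = 0.728395, running G = 4.217284
t=4: π = [0.1505, 0.1199, 0.1786, 0.2066, 0.1689, 0.1755], E[r] = 1.4220, γ^t·E[r] = 0.582454, running G = 4.799738

G = 4.7997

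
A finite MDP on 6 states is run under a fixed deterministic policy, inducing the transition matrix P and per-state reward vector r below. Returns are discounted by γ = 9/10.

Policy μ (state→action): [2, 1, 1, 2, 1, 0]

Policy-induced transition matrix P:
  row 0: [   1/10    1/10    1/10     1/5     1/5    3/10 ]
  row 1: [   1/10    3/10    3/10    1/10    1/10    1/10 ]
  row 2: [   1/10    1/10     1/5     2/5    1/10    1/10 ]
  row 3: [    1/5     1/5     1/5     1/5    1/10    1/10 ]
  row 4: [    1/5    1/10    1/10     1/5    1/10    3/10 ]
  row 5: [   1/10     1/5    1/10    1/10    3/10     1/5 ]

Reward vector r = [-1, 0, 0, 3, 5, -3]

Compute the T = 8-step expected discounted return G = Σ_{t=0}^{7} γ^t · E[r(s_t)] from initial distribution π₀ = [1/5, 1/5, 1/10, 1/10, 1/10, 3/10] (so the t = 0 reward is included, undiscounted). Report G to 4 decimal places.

t=0: π = [0.2000, 0.2000, 0.1000, 0.1000, 0.1000, 0.3000], E[r] = -0.3000, γ^t·E[r] = -0.300000, running G = -0.300000
t=1: π = [0.1200, 0.1800, 0.1600, 0.1700, 0.1800, 0.1900], E[r] = 0.7200, γ^t·E[r] = 0.648000, running G = 0.348000
t=2: π = [0.1350, 0.1720, 0.1690, 0.1950, 0.1500, 0.1790], E[r] = 0.6630, γ^t·E[r] = 0.537030, running G = 0.885030
t=3: π = [0.1345, 0.1718, 0.1708, 0.1987, 0.1493, 0.1749], E[r] = 0.6834, γ^t·E[r] = 0.498199, running G = 1.383229
t=4: π = [0.1348, 0.1717, 0.1713, 0.1995, 0.1484, 0.1743], E[r] = 0.6831, γ^t·E[r] = 0.448162, running G = 1.831391
t=5: π = [0.1348, 0.1717, 0.1714, 0.1997, 0.1483, 0.1741], E[r] = 0.6836, γ^t·E[r] = 0.403683, running G = 2.235073
t=6: π = [0.1348, 0.1717, 0.1715, 0.1997, 0.1483, 0.1740], E[r] = 0.6837, γ^t·E[r] = 0.363341, running G = 2.598415
t=7: π = [0.1348, 0.1717, 0.1715, 0.1997, 0.1483, 0.1740], E[r] = 0.6837, γ^t·E[r] = 0.327018, running G = 2.925432

G = 2.9254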